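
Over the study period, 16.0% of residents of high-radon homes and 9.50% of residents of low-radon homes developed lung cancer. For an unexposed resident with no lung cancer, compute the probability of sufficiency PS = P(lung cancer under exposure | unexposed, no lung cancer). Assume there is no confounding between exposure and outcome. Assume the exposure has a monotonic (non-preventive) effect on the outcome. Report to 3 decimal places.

p₁ = 0.16, p₀ = 0.095.
Under exogeneity and monotonicity, PS = (p₁ − p₀) / (1 − p₀).
PS = (0.16 − 0.095) / (1 − 0.095) = 0.065 / 0.905 ≈ 0.0718

PS ≈ 0.072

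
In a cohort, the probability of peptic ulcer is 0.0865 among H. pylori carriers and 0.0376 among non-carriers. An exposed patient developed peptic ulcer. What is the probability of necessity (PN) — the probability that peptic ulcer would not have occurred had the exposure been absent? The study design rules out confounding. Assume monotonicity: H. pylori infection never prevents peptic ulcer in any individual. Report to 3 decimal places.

Let p₁ = 0.0865, p₀ = 0.0376.
Under exogeneity and monotonicity, PN = (p₁ − p₀) / p₁.
PN = (0.0865 − 0.0376) / 0.0865 = 0.0489 / 0.0865 ≈ 0.5653

PN ≈ 0.565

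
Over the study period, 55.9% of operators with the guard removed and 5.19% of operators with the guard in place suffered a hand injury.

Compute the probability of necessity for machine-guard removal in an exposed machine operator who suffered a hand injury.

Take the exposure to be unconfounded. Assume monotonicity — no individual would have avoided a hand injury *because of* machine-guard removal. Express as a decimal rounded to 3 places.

p₁ = 0.559, p₀ = 0.0519.
Under exogeneity and monotonicity, PN = (p₁ − p₀) / p₁.
PN = (0.559 − 0.0519) / 0.559 = 0.5071 / 0.559 ≈ 0.9072

PN ≈ 0.907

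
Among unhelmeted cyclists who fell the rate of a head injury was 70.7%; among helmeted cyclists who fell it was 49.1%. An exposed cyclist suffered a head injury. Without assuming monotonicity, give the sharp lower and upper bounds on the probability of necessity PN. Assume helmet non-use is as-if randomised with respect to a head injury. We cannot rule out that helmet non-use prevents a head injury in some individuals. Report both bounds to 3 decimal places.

p₁ = 0.707, p₀ = 0.491.
Under exogeneity alone the bounds on PN are max{0,(p₁−p₀)/p₁} ≤ PN ≤ min{1,(1−p₀)/p₁}.
  lower = (p₁ − p₀)/p₁ = 0.216 / 0.707 ≈ 0.3055
  upper = min{1, (1 − p₀)/p₁} = 0.509 / 0.707 ≈ 0.7199

0.306 ≤ PN ≤ 0.720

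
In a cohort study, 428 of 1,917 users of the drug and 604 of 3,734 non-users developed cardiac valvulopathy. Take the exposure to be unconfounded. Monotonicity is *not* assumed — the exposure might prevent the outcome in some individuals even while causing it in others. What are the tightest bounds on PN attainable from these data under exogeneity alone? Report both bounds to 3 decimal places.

0.275 ≤ PN ≤ 1.000

p₁ = P(outcome | exposed) = 428/1917 = 0.22327
p₀ = P(outcome | unexposed) = 604/3734 = 0.16176
Under exogeneity alone the bounds on PN are max{0,(p₁−p₀)/p₁} ≤ PN ≤ min{1,(1−p₀)/p₁}.
  lower = (p₁ − p₀)/p₁ = 0.061509 / 0.22327 ≈ 0.2755
  upper = min{1, (1 − p₀)/p₁} = 0.83824 / 0.22327 ≈ 3.7545 → capped at 1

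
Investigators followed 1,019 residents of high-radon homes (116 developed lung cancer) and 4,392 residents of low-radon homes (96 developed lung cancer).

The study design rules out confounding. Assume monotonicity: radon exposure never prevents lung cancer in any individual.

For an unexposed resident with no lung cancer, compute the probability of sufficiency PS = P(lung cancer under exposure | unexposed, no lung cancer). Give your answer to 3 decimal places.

p₁ = P(outcome | exposed) = 116/1019 = 0.11384
p₀ = P(outcome | unexposed) = 96/4392 = 0.021858
Under exogeneity and monotonicity, PS = (p₁ − p₀) / (1 − p₀).
PS = (0.11384 − 0.021858) / (1 − 0.021858) = 0.091979 / 0.97814 ≈ 0.0940

PS ≈ 0.094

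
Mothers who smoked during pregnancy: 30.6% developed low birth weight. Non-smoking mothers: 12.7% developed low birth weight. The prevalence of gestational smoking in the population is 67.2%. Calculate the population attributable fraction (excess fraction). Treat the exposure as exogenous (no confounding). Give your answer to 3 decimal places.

p₁ = 0.306, p₀ = 0.127.
Overall risk P(Y=1) = π·p₁ + (1−π)·p₀ = 0.672×0.306 + 0.328×0.127 = 0.24729.
Under exogeneity, PAF = [P(Y=1) − p₀] / P(Y=1).
PAF = (0.24729 − 0.127) / 0.24729 ≈ 0.4864

PAF ≈ 0.486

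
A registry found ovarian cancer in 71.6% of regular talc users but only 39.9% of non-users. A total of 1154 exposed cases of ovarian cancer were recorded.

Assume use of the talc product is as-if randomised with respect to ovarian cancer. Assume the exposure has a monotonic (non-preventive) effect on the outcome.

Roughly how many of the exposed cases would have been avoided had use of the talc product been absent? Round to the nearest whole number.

about 511 cases

p₁ = 0.716, p₀ = 0.399.
PN = (p₁ − p₀)/p₁ = (0.716 − 0.399) / 0.716 ≈ 0.44274.
Attributable cases ≈ PN × (exposed cases) = 0.44274 × 1154 ≈ 510.92.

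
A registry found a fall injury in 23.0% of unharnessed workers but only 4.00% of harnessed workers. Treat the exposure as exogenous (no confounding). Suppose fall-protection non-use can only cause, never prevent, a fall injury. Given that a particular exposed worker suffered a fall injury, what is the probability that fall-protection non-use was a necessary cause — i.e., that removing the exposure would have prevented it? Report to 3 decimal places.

p₁ = 0.23, p₀ = 0.04.
Under exogeneity and monotonicity, PN = (p₁ − p₀) / p₁.
PN = (0.23 − 0.04) / 0.23 = 0.19 / 0.23 ≈ 0.8261

PN ≈ 0.826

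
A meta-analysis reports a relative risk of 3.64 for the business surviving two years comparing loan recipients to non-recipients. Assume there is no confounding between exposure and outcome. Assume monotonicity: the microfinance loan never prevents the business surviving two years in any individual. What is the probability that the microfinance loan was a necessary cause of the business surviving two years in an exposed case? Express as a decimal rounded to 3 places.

PN ≈ 0.725

Under exogeneity and monotonicity, PN = (RR − 1) / RR = 1 − 1/RR.
PN = (3.64 − 1) / 3.64 = 2.64 / 3.64 ≈ 0.7253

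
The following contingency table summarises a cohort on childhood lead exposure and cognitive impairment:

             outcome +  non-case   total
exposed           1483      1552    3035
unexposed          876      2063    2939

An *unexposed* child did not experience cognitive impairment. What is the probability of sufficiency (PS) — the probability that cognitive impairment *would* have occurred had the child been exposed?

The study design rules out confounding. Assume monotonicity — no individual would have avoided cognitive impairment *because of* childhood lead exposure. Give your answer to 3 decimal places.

p₁ = P(outcome | exposed) = 1483/3035 = 0.48863
p₀ = P(outcome | unexposed) = 876/2939 = 0.29806
Under exogeneity and monotonicity, PS = (p₁ − p₀) / (1 − p₀).
PS = (0.48863 − 0.29806) / (1 − 0.29806) = 0.19057 / 0.70194 ≈ 0.2715

PS ≈ 0.271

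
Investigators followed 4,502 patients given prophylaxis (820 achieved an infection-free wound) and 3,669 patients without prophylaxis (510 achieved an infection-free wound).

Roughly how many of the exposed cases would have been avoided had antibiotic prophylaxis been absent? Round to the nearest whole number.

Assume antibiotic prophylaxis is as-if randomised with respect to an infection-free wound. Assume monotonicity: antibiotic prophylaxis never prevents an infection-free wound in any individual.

p₁ = P(outcome | exposed) = 820/4502 = 0.18214
p₀ = P(outcome | unexposed) = 510/3669 = 0.139
PN = (p₁ − p₀)/p₁ = (0.18214 − 0.139) / 0.18214 ≈ 0.23684.
Attributable cases ≈ PN × (exposed cases) = 0.23684 × 820 ≈ 194.21.

about 194 cases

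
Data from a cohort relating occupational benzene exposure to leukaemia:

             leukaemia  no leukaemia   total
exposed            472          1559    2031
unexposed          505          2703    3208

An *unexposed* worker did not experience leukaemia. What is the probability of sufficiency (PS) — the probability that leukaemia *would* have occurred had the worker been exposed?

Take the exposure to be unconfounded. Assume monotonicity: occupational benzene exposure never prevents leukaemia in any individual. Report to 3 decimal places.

p₁ = P(outcome | exposed) = 472/2031 = 0.2324
p₀ = P(outcome | unexposed) = 505/3208 = 0.15742
Under exogeneity and monotonicity, PS = (p₁ − p₀)/(1 − p₀).
PS = (0.2324 − 0.15742) / 0.84258 ≈ 0.0890

PS ≈ 0.089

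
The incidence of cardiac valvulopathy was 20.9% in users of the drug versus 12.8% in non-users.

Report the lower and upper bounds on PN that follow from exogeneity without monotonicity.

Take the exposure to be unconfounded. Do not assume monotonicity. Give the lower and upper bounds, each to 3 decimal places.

0.388 ≤ PN ≤ 1.000

p₁ = 0.209, p₀ = 0.128.
Under exogeneity alone the bounds on PN are max{0,(p₁−p₀)/p₁} ≤ PN ≤ min{1,(1−p₀)/p₁}.
  lower = (p₁ − p₀)/p₁ = 0.081 / 0.209 ≈ 0.3876
  upper = min{1, (1 − p₀)/p₁} = 0.872 / 0.209 ≈ 4.1722 → capped at 1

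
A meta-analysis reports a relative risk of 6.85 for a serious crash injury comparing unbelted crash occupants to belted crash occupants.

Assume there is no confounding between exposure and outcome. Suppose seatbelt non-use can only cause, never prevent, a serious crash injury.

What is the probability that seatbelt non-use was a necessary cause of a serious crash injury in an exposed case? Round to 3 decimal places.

PN ≈ 0.854

Under exogeneity and monotonicity, PN = (RR − 1) / RR = 1 − 1/RR.
PN = (6.85 − 1) / 6.85 = 5.85 / 6.85 ≈ 0.8540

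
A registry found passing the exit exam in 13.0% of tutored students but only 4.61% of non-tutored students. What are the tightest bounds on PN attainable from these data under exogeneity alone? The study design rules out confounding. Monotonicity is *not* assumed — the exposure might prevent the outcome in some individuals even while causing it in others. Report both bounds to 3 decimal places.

p₁ = 0.13, p₀ = 0.0461.
Under exogeneity alone the bounds on PN are max{0,(p₁−p₀)/p₁} ≤ PN ≤ min{1,(1−p₀)/p₁}.
  lower = (p₁ − p₀)/p₁ = 0.0839 / 0.13 ≈ 0.6454
  upper = min{1, (1 − p₀)/p₁} = 0.9539 / 0.13 ≈ 7.3377 → capped at 1

0.645 ≤ PN ≤ 1.000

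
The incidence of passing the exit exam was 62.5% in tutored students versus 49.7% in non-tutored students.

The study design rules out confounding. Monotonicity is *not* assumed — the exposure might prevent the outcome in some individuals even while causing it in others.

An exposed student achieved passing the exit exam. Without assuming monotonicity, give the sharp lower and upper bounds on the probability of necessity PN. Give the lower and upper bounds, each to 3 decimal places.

0.205 ≤ PN ≤ 0.805

p₁ = 0.625, p₀ = 0.497.
Under exogeneity alone the bounds on PN are max{0,(p₁−p₀)/p₁} ≤ PN ≤ min{1,(1−p₀)/p₁}.
  lower = (p₁ − p₀)/p₁ = 0.128 / 0.625 ≈ 0.2048
  upper = min{1, (1 − p₀)/p₁} = 0.503 / 0.625 ≈ 0.8048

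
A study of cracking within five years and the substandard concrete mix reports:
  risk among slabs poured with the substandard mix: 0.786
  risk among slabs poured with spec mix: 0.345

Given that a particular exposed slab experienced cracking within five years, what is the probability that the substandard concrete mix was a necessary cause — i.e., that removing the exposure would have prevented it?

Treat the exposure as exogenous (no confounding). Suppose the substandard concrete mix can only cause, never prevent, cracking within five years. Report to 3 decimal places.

Let p₁ = 0.786, p₀ = 0.345.
Under exogeneity and monotonicity, PN = (p₁ − p₀) / p₁.
PN = (0.786 − 0.345) / 0.786 = 0.441 / 0.786 ≈ 0.5611

PN ≈ 0.561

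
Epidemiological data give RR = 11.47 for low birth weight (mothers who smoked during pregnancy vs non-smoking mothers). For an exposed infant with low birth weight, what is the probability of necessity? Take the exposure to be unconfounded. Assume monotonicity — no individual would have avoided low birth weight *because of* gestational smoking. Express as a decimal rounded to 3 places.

Under exogeneity and monotonicity, PN = (RR − 1) / RR = 1 − 1/RR.
PN = (11.47 − 1) / 11.47 = 10.47 / 11.47 ≈ 0.9128

PN ≈ 0.913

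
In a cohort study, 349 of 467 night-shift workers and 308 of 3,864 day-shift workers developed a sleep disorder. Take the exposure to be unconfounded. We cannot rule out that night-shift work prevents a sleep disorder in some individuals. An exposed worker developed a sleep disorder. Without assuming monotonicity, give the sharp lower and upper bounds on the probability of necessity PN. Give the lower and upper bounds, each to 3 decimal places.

0.893 ≤ PN ≤ 1.000

p₁ = P(outcome | exposed) = 349/467 = 0.74732
p₀ = P(outcome | unexposed) = 308/3864 = 0.07971
Under exogeneity alone the bounds on PN are max{0,(p₁−p₀)/p₁} ≤ PN ≤ min{1,(1−p₀)/p₁}.
  lower = (p₁ − p₀)/p₁ = 0.66761 / 0.74732 ≈ 0.8933
  upper = min{1, (1 − p₀)/p₁} = 0.92029 / 0.74732 ≈ 1.2314 → capped at 1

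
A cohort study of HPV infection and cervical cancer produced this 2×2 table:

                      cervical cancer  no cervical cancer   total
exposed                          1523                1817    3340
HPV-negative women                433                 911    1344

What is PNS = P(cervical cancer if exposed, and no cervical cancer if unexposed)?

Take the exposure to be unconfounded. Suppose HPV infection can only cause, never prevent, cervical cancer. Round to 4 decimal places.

PNS ≈ 0.1338

p₁ = P(outcome | exposed) = 1523/3340 = 0.45599
p₀ = P(outcome | unexposed) = 433/1344 = 0.32217
Under exogeneity and monotonicity, PNS = p₁ − p₀.
PNS = 0.45599 − 0.32217 = 0.13382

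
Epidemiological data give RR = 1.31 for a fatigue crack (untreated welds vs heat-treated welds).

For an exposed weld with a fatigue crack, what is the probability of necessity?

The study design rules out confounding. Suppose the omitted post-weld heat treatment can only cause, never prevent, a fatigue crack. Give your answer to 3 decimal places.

Under exogeneity and monotonicity, PN = (RR − 1) / RR = 1 − 1/RR.
PN = (1.31 − 1) / 1.31 = 0.31 / 1.31 ≈ 0.2366

PN ≈ 0.237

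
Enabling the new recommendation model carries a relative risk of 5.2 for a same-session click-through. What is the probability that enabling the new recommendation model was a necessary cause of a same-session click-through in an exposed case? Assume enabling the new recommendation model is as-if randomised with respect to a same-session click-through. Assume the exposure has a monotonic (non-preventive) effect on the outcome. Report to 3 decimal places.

PN ≈ 0.808

Under exogeneity and monotonicity, PN = (RR − 1) / RR = 1 − 1/RR.
PN = (5.2 − 1) / 5.2 = 4.2 / 5.2 ≈ 0.8077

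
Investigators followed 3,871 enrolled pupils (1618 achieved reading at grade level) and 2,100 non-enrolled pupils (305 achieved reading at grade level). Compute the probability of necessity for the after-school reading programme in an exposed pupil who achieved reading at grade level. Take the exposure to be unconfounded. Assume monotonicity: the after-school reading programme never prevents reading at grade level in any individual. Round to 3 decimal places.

PN ≈ 0.653

p₁ = P(outcome | exposed) = 1618/3871 = 0.41798
p₀ = P(outcome | unexposed) = 305/2100 = 0.14524
Under exogeneity and monotonicity, PN = (p₁ − p₀) / p₁.
PN = (0.41798 − 0.14524) / 0.41798 = 0.27274 / 0.41798 ≈ 0.6525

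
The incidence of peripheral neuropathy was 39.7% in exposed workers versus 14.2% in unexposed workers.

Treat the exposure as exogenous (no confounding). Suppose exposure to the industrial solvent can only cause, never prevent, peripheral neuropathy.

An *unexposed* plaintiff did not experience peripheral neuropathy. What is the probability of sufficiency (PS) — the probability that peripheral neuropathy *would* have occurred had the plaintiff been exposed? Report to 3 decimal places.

PS ≈ 0.297

p₁ = 0.397, p₀ = 0.142.
Under exogeneity and monotonicity, PS = (p₁ − p₀) / (1 − p₀).
PS = (0.397 − 0.142) / (1 − 0.142) = 0.255 / 0.858 ≈ 0.2972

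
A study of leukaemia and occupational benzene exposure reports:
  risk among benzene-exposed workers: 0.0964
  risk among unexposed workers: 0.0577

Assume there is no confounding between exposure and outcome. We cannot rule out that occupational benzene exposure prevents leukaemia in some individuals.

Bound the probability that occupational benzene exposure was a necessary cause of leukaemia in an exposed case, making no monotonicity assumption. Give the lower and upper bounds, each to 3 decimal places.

0.401 ≤ PN ≤ 1.000

Let p₁ = 0.0964, p₀ = 0.0577.
Under exogeneity alone the bounds on PN are max{0,(p₁−p₀)/p₁} ≤ PN ≤ min{1,(1−p₀)/p₁}.
  lower = (p₁ − p₀)/p₁ = 0.0387 / 0.0964 ≈ 0.4015
  upper = min{1, (1 − p₀)/p₁} = 0.9423 / 0.0964 ≈ 9.7749 → capped at 1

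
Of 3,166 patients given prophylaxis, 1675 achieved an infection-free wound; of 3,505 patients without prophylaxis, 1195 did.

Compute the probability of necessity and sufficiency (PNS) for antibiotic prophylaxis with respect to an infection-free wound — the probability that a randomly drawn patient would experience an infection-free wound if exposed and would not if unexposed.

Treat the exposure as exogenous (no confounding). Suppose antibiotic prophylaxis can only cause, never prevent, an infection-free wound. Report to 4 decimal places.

PNS ≈ 0.1881

p₁ = P(outcome | exposed) = 1675/3166 = 0.52906
p₀ = P(outcome | unexposed) = 1195/3505 = 0.34094
Under exogeneity and monotonicity, PNS = p₁ − p₀.
PNS = 0.52906 − 0.34094 = 0.18812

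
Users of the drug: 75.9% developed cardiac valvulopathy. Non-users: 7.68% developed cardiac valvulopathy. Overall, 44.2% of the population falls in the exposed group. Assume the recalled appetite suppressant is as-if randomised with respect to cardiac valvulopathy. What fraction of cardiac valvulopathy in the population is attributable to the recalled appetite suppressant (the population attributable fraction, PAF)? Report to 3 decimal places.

PAF ≈ 0.797

p₁ = 0.759, p₀ = 0.0768.
Overall risk P(Y=1) = π·p₁ + (1−π)·p₀ = 0.442×0.759 + 0.558×0.0768 = 0.37833.
Under exogeneity, PAF = [P(Y=1) − p₀] / P(Y=1).
PAF = (0.37833 − 0.0768) / 0.37833 ≈ 0.7970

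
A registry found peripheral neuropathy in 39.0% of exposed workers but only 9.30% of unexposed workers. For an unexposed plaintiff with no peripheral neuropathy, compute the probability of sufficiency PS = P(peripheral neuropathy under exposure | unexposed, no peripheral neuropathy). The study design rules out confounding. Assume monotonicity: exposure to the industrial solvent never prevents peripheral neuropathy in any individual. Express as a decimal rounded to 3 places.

p₁ = 0.39, p₀ = 0.093.
Under exogeneity and monotonicity, PS = (p₁ − p₀) / (1 − p₀).
PS = (0.39 − 0.093) / (1 − 0.093) = 0.297 / 0.907 ≈ 0.3275

PS ≈ 0.327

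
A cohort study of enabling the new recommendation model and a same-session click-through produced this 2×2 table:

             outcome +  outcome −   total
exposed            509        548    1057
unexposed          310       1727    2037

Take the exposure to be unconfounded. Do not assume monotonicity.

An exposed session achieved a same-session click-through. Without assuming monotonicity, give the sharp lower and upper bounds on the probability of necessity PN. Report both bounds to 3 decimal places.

0.684 ≤ PN ≤ 1.000

p₁ = P(outcome | exposed) = 509/1057 = 0.48155
p₀ = P(outcome | unexposed) = 310/2037 = 0.15218
Under exogeneity alone the bounds on PN are max{0,(p₁−p₀)/p₁} ≤ PN ≤ min{1,(1−p₀)/p₁}.
  lower = (p₁ − p₀)/p₁ = 0.32937 / 0.48155 ≈ 0.6840
  upper = min{1, (1 − p₀)/p₁} = 0.84782 / 0.48155 ≈ 1.7606 → capped at 1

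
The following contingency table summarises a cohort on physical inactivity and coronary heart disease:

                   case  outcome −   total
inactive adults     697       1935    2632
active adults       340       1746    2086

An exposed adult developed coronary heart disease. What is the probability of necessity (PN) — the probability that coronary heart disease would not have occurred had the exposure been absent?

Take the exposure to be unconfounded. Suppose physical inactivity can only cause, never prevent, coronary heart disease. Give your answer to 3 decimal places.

PN ≈ 0.385

p₁ = P(outcome | exposed) = 697/2632 = 0.26482
p₀ = P(outcome | unexposed) = 340/2086 = 0.16299
Under exogeneity and monotonicity, PN = (p₁ − p₀) / p₁.
PN = (0.26482 − 0.16299) / 0.26482 = 0.10183 / 0.26482 ≈ 0.3845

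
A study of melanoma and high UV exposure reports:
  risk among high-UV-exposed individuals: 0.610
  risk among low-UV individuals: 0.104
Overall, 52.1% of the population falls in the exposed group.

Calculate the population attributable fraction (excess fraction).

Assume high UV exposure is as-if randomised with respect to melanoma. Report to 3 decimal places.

Let p₁ = 0.61, p₀ = 0.104.
Overall risk P(Y=1) = π·p₁ + (1−π)·p₀ = 0.521×0.61 + 0.479×0.104 = 0.36763.
Under exogeneity, PAF = [P(Y=1) − p₀] / P(Y=1).
PAF = (0.36763 − 0.104) / 0.36763 ≈ 0.7171

PAF ≈ 0.717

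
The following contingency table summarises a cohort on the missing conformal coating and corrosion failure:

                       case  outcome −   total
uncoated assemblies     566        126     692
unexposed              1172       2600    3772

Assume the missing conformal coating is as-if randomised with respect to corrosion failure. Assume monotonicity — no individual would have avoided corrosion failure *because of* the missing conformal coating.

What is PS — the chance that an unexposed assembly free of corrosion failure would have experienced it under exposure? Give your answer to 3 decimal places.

PS ≈ 0.736

p₁ = P(outcome | exposed) = 566/692 = 0.81792
p₀ = P(outcome | unexposed) = 1172/3772 = 0.31071
Under exogeneity and monotonicity, PS = (p₁ − p₀)/(1 − p₀).
PS = (0.81792 − 0.31071) / 0.68929 ≈ 0.7358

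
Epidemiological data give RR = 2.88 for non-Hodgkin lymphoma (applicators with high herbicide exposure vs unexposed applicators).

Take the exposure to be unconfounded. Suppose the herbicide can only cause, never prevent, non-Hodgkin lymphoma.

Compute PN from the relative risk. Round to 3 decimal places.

PN ≈ 0.653

Under exogeneity and monotonicity, PN = (RR − 1) / RR = 1 − 1/RR.
PN = (2.88 − 1) / 2.88 = 1.88 / 2.88 ≈ 0.6528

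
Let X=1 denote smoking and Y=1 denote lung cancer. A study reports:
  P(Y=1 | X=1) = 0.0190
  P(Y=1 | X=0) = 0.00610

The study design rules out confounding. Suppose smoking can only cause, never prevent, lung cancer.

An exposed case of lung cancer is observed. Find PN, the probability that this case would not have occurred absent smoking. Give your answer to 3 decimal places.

PN ≈ 0.679

Let p₁ = 0.019, p₀ = 0.0061.
Under exogeneity and monotonicity, PN = (p₁ − p₀) / p₁.
PN = (0.019 − 0.0061) / 0.019 = 0.0129 / 0.019 ≈ 0.6789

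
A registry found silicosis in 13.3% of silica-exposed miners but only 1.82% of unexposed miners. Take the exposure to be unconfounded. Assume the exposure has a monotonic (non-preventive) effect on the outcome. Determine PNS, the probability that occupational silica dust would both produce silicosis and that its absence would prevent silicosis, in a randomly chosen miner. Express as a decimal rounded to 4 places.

p₁ = 0.133, p₀ = 0.0182.
Under exogeneity and monotonicity, PNS = p₁ − p₀.
PNS = 0.133 − 0.0182 = 0.1148

PNS ≈ 0.1148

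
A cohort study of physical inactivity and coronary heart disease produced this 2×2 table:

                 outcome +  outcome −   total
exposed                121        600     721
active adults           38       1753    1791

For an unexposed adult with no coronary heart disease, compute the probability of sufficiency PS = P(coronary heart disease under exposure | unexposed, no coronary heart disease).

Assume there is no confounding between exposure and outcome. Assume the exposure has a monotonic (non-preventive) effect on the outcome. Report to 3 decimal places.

p₁ = P(outcome | exposed) = 121/721 = 0.16782
p₀ = P(outcome | unexposed) = 38/1791 = 0.021217
Under exogeneity and monotonicity, PS = (p₁ − p₀)/(1 − p₀).
PS = (0.16782 − 0.021217) / 0.97878 ≈ 0.1498

PS ≈ 0.150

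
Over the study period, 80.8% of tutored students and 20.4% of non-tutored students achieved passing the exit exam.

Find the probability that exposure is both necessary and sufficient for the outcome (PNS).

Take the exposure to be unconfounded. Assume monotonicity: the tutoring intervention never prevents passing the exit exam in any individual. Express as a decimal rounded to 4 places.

p₁ = 0.808, p₀ = 0.204.
Under exogeneity and monotonicity, PNS = p₁ − p₀.
PNS = 0.808 − 0.204 = 0.604

PNS ≈ 0.6040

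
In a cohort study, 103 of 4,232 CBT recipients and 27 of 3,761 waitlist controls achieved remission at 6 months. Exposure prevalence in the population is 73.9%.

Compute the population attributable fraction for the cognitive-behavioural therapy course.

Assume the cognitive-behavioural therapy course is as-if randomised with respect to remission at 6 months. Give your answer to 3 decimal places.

p₁ = P(outcome | exposed) = 103/4232 = 0.024338
p₀ = P(outcome | unexposed) = 27/3761 = 0.0071789
Overall risk P(Y=1) = π·p₁ + (1−π)·p₀ = 0.739×0.024338 + 0.261×0.0071789 = 0.01986.
Under exogeneity, PAF = [P(Y=1) − p₀] / P(Y=1).
PAF = (0.01986 − 0.0071789) / 0.01986 ≈ 0.6385

PAF ≈ 0.639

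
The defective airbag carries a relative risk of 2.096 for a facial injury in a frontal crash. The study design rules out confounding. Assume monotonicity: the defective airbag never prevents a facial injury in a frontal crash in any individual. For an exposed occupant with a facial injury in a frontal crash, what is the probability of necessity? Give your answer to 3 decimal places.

Under exogeneity and monotonicity, PN = (RR − 1) / RR = 1 − 1/RR.
PN = (2.096 − 1) / 2.096 = 1.096 / 2.096 ≈ 0.5229

PN ≈ 0.523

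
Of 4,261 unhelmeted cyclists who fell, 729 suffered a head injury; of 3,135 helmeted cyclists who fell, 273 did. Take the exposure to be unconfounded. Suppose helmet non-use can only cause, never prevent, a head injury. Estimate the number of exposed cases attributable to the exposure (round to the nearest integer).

about 358 cases

p₁ = P(outcome | exposed) = 729/4261 = 0.17109
p₀ = P(outcome | unexposed) = 273/3135 = 0.087081
PN = (p₁ − p₀)/p₁ = (0.17109 − 0.087081) / 0.17109 ≈ 0.49101.
Attributable cases ≈ PN × (exposed cases) = 0.49101 × 729 ≈ 357.95.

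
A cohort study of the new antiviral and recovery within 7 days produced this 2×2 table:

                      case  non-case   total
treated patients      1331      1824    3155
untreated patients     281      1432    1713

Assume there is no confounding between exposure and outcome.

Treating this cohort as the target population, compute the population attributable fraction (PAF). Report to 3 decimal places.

PAF ≈ 0.505

p₁ = P(outcome | exposed) = 1331/3155 = 0.42187
p₀ = P(outcome | unexposed) = 281/1713 = 0.16404
Exposure prevalence π = 3155/4868 = 0.64811; overall risk P(Y=1) = 0.33114.
Under exogeneity, PAF = [P(Y=1) − p₀]/P(Y=1).
PAF = (0.33114 − 0.16404) / 0.33114 ≈ 0.5046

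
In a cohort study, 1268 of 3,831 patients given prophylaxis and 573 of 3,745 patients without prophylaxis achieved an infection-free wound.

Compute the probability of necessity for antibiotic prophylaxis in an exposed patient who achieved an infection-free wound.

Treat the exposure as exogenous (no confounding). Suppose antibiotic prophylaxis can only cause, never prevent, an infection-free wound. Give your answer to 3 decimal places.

p₁ = P(outcome | exposed) = 1268/3831 = 0.33098
p₀ = P(outcome | unexposed) = 573/3745 = 0.153
Under exogeneity and monotonicity, PN = (p₁ − p₀) / p₁.
PN = (0.33098 − 0.153) / 0.33098 = 0.17798 / 0.33098 ≈ 0.5377

PN ≈ 0.538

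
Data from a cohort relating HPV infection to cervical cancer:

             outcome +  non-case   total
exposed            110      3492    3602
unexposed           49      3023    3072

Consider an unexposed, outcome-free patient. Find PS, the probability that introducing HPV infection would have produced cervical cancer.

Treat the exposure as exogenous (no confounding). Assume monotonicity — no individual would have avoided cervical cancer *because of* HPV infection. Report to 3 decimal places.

PS ≈ 0.015

p₁ = P(outcome | exposed) = 110/3602 = 0.030539
p₀ = P(outcome | unexposed) = 49/3072 = 0.015951
Under exogeneity and monotonicity, PS = (p₁ − p₀)/(1 − p₀).
PS = (0.030539 − 0.015951) / 0.98405 ≈ 0.0148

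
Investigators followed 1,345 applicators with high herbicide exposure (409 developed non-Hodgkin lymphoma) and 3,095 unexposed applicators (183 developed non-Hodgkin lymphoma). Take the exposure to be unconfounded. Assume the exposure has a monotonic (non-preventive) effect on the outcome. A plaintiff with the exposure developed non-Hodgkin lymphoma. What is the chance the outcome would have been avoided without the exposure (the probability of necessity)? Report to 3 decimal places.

PN ≈ 0.806

p₁ = P(outcome | exposed) = 409/1345 = 0.30409
p₀ = P(outcome | unexposed) = 183/3095 = 0.059128
Under exogeneity and monotonicity, PN = (p₁ − p₀) / p₁.
PN = (0.30409 − 0.059128) / 0.30409 = 0.24496 / 0.30409 ≈ 0.8056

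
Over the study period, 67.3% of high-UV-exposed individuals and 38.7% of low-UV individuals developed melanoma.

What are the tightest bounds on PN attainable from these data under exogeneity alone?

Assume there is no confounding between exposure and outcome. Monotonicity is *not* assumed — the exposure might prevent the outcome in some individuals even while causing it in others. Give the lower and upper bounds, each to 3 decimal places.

p₁ = 0.673, p₀ = 0.387.
Under exogeneity alone the bounds on PN are max{0,(p₁−p₀)/p₁} ≤ PN ≤ min{1,(1−p₀)/p₁}.
  lower = (p₁ − p₀)/p₁ = 0.286 / 0.673 ≈ 0.4250
  upper = min{1, (1 − p₀)/p₁} = 0.613 / 0.673 ≈ 0.9108

0.425 ≤ PN ≤ 0.911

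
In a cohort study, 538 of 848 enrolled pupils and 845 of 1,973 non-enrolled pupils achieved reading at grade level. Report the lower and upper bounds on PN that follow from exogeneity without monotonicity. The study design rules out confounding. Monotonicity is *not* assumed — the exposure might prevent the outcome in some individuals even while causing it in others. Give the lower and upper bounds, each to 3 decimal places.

0.325 ≤ PN ≤ 0.901

p₁ = P(outcome | exposed) = 538/848 = 0.63443
p₀ = P(outcome | unexposed) = 845/1973 = 0.42828
Under exogeneity alone the bounds on PN are max{0,(p₁−p₀)/p₁} ≤ PN ≤ min{1,(1−p₀)/p₁}.
  lower = (p₁ − p₀)/p₁ = 0.20615 / 0.63443 ≈ 0.3249
  upper = min{1, (1 − p₀)/p₁} = 0.57172 / 0.63443 ≈ 0.9011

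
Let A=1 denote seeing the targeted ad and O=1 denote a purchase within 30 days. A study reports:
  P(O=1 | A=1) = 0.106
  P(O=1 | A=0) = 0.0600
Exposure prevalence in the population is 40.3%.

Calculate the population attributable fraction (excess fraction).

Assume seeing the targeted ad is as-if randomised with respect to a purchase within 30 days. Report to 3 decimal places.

Let p₁ = 0.106, p₀ = 0.06.
Overall risk P(Y=1) = π·p₁ + (1−π)·p₀ = 0.403×0.106 + 0.597×0.06 = 0.078538.
Under exogeneity, PAF = [P(Y=1) − p₀] / P(Y=1).
PAF = (0.078538 − 0.06) / 0.078538 ≈ 0.2360

PAF ≈ 0.236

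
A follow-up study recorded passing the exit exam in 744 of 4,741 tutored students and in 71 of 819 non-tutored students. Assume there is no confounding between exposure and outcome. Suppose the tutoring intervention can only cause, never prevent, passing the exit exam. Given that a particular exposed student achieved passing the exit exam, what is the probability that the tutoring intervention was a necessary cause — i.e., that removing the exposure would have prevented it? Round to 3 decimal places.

PN ≈ 0.448

p₁ = P(outcome | exposed) = 744/4741 = 0.15693
p₀ = P(outcome | unexposed) = 71/819 = 0.086691
Under exogeneity and monotonicity, PN = (p₁ − p₀) / p₁.
PN = (0.15693 − 0.086691) / 0.15693 = 0.070238 / 0.15693 ≈ 0.4476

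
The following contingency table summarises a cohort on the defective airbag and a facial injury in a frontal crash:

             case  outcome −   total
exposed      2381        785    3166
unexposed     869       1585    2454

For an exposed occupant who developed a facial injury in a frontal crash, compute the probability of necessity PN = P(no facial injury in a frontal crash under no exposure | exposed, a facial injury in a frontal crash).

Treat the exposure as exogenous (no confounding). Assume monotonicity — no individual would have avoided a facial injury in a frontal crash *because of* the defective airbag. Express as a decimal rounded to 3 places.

p₁ = P(outcome | exposed) = 2381/3166 = 0.75205
p₀ = P(outcome | unexposed) = 869/2454 = 0.35412
Under exogeneity and monotonicity, PN = (p₁ − p₀)/p₁.
PN = (0.75205 − 0.35412) / 0.75205 ≈ 0.5291

PN ≈ 0.529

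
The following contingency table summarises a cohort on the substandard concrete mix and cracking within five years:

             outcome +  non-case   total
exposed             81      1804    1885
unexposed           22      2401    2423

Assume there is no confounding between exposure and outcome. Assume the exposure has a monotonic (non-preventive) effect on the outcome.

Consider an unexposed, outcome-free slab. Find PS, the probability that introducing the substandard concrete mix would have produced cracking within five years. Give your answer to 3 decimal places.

p₁ = P(outcome | exposed) = 81/1885 = 0.042971
p₀ = P(outcome | unexposed) = 22/2423 = 0.0090797
Under exogeneity and monotonicity, PS = (p₁ − p₀) / (1 − p₀).
PS = (0.042971 − 0.0090797) / (1 − 0.0090797) = 0.033891 / 0.99092 ≈ 0.0342

PS ≈ 0.034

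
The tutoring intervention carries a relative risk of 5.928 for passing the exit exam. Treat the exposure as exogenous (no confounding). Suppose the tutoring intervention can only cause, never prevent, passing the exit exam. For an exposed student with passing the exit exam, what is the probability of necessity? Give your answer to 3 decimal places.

Under exogeneity and monotonicity, PN = (RR − 1) / RR = 1 − 1/RR.
PN = (5.928 − 1) / 5.928 = 4.928 / 5.928 ≈ 0.8313

PN ≈ 0.831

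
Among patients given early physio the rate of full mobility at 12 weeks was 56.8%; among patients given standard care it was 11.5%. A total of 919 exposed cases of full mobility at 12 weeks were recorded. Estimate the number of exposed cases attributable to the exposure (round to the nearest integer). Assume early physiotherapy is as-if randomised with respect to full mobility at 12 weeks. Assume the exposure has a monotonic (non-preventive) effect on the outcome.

p₁ = 0.568, p₀ = 0.115.
PN = (p₁ − p₀)/p₁ = (0.568 − 0.115) / 0.568 ≈ 0.79754.
Attributable cases ≈ PN × (exposed cases) = 0.79754 × 919 ≈ 732.93.

about 733 cases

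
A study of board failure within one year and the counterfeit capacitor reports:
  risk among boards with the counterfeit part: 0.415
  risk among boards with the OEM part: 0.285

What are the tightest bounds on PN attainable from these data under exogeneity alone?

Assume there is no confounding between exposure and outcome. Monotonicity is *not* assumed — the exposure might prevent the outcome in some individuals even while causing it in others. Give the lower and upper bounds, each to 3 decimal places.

Let p₁ = 0.415, p₀ = 0.285.
Under exogeneity alone the bounds on PN are max{0,(p₁−p₀)/p₁} ≤ PN ≤ min{1,(1−p₀)/p₁}.
  lower = (p₁ − p₀)/p₁ = 0.13 / 0.415 ≈ 0.3133
  upper = min{1, (1 − p₀)/p₁} = 0.715 / 0.415 ≈ 1.7229 → capped at 1

0.313 ≤ PN ≤ 1.000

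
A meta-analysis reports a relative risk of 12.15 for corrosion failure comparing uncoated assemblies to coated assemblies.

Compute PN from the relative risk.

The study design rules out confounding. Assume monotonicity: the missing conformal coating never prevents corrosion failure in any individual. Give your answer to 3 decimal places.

PN ≈ 0.918

Under exogeneity and monotonicity, PN = (RR − 1) / RR = 1 − 1/RR.
PN = (12.15 − 1) / 12.15 = 11.15 / 12.15 ≈ 0.9177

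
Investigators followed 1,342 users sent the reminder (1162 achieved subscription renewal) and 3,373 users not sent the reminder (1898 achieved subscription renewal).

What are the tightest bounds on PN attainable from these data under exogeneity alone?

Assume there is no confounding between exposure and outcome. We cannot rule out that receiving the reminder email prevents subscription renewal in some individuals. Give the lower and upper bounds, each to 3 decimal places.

p₁ = P(outcome | exposed) = 1162/1342 = 0.86587
p₀ = P(outcome | unexposed) = 1898/3373 = 0.5627
Under exogeneity alone the bounds on PN are max{0,(p₁−p₀)/p₁} ≤ PN ≤ min{1,(1−p₀)/p₁}.
  lower = (p₁ − p₀)/p₁ = 0.30317 / 0.86587 ≈ 0.3501
  upper = min{1, (1 − p₀)/p₁} = 0.4373 / 0.86587 ≈ 0.5050

0.350 ≤ PN ≤ 0.505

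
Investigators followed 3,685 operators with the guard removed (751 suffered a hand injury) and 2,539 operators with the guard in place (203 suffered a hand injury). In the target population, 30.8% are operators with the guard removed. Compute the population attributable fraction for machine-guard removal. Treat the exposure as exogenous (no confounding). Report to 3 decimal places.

PAF ≈ 0.323

p₁ = P(outcome | exposed) = 751/3685 = 0.2038
p₀ = P(outcome | unexposed) = 203/2539 = 0.079953
Overall risk P(Y=1) = π·p₁ + (1−π)·p₀ = 0.308×0.2038 + 0.692×0.079953 = 0.1181.
Under exogeneity, PAF = [P(Y=1) − p₀] / P(Y=1).
PAF = (0.1181 − 0.079953) / 0.1181 ≈ 0.3230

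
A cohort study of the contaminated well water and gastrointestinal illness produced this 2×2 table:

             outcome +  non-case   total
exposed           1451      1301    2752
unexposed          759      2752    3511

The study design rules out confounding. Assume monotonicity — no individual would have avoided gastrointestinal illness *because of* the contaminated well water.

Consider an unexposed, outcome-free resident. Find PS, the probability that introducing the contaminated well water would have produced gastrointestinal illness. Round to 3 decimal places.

p₁ = P(outcome | exposed) = 1451/2752 = 0.52725
p₀ = P(outcome | unexposed) = 759/3511 = 0.21618
Under exogeneity and monotonicity, PS = (p₁ − p₀)/(1 − p₀).
PS = (0.52725 − 0.21618) / 0.78382 ≈ 0.3969

PS ≈ 0.397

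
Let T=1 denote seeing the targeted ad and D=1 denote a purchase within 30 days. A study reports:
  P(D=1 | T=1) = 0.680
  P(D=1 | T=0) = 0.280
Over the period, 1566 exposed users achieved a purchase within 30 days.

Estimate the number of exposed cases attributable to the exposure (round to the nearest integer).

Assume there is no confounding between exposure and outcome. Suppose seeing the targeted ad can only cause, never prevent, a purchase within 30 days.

about 921 cases

Let p₁ = 0.68, p₀ = 0.28.
PN = (p₁ − p₀)/p₁ = (0.68 − 0.28) / 0.68 ≈ 0.58824.
Attributable cases ≈ PN × (exposed cases) = 0.58824 × 1566 ≈ 921.18.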